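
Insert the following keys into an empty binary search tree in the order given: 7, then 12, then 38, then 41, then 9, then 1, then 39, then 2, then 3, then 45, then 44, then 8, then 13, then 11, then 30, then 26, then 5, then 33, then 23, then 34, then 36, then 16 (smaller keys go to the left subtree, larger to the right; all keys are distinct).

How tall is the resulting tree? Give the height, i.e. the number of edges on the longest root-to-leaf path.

7

Resulting structure (node: left, right):
  7: L=1, R=12
  12: L=9, R=38
  38: L=13, R=41
  41: L=39, R=45
  9: L=8, R=11
  1: L=–, R=2
  39: L=–, R=–
  2: L=–, R=3
  3: L=–, R=5
  45: L=44, R=–
  44: L=–, R=–
  8: L=–, R=–
  13: L=–, R=30
  11: L=–, R=–
  30: L=26, R=33
  26: L=23, R=–
  5: L=–, R=–
  33: L=–, R=34
  23: L=16, R=–
  34: L=–, R=36
  36: L=–, R=–
  16: L=–, R=–

The deepest node is 36 at depth 7.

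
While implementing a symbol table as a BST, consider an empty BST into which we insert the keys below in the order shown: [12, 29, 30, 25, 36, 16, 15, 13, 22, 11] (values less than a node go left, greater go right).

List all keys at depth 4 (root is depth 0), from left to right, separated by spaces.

15 22

Insert 12: tree is empty, so 12 becomes the root.
Insert 29: 29 > 12 → go right. Place as right child of 12.
Insert 30: 30 > 12 → go right; 30 > 29 → go right. Place as right child of 29.
Insert 25: 25 > 12 → go right; 25 < 29 → go left. Place as left child of 29.
Insert 36: 36 > 12 → go right; 36 > 29 → go right; 36 > 30 → go right. Place as right child of 30.
Insert 16: 16 > 12 → go right; 16 < 29 → go left; 16 < 25 → go left. Place as left child of 25.
Insert 15: 15 > 12 → go right; 15 < 29 → go left; 15 < 25 → go left; 15 < 16 → go left. Place as left child of 16.
Insert 13: 13 > 12 → go right; 13 < 29 → go left; 13 < 25 → go left; 13 < 16 → go left; 13 < 15 → go left. Place as left child of 15.
Insert 22: 22 > 12 → go right; 22 < 29 → go left; 22 < 25 → go left; 22 > 16 → go right. Place as right child of 16.
Insert 11: 11 < 12 → go left. Place as left child of 12.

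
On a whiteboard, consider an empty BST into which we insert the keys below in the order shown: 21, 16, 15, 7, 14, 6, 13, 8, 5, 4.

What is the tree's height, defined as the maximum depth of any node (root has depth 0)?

Insert 21: tree is empty, so 21 becomes the root.
Insert 16: 16 < 21 → go left. Place as left child of 21.
Insert 15: 15 < 21 → go left; 15 < 16 → go left. Place as left child of 16.
Insert 7: 7 < 21 → go left; 7 < 16 → go left; 7 < 15 → go left. Place as left child of 15.
Insert 14: 14 < 21 → go left; 14 < 16 → go left; 14 < 15 → go left; 14 > 7 → go right. Place as right child of 7.
Insert 6: 6 < 21 → go left; 6 < 16 → go left; 6 < 15 → go left; 6 < 7 → go left. Place as left child of 7.
Insert 13: 13 < 21 → go left; 13 < 16 → go left; 13 < 15 → go left; 13 > 7 → go right; 13 < 14 → go left. Place as left child of 14.
Insert 8: 8 < 21 → go left; 8 < 16 → go left; 8 < 15 → go left; 8 > 7 → go right; 8 < 14 → go left; 8 < 13 → go left. Place as left child of 13.
Insert 5: 5 < 21 → go left; 5 < 16 → go left; 5 < 15 → go left; 5 < 7 → go left; 5 < 6 → go left. Place as left child of 6.
Insert 4: 4 < 21 → go left; 4 < 16 → go left; 4 < 15 → go left; 4 < 7 → go left; 4 < 6 → go left; 4 < 5 → go left. Place as left child of 5.

The deepest node is 8 at depth 6.

6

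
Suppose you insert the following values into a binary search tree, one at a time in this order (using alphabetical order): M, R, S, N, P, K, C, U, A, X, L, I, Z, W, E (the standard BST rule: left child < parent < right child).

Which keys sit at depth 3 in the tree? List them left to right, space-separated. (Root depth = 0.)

Insert M: tree is empty, so M becomes the root.
Insert R: R > M → go right. Place as right child of M.
Insert S: S > M → go right; S > R → go right. Place as right child of R.
Insert N: N > M → go right; N < R → go left. Place as left child of R.
Insert P: P > M → go right; P < R → go left; P > N → go right. Place as right child of N.
Insert K: K < M → go left. Place as left child of M.
Insert C: C < M → go left; C < K → go left. Place as left child of K.
Insert U: U > M → go right; U > R → go right; U > S → go right. Place as right child of S.
Insert A: A < M → go left; A < K → go left; A < C → go left. Place as left child of C.
Insert X: X > M → go right; X > R → go right; X > S → go right; X > U → go right. Place as right child of U.
Insert L: L < M → go left; L > K → go right. Place as right child of K.
Insert I: I < M → go left; I < K → go left; I > C → go right. Place as right child of C.
Insert Z: Z > M → go right; Z > R → go right; Z > S → go right; Z > U → go right; Z > X → go right. Place as right child of X.
Insert W: W > M → go right; W > R → go right; W > S → go right; W > U → go right; W < X → go left. Place as left child of X.
Insert E: E < M → go left; E < K → go left; E > C → go right; E < I → go left. Place as left child of I.

A I P U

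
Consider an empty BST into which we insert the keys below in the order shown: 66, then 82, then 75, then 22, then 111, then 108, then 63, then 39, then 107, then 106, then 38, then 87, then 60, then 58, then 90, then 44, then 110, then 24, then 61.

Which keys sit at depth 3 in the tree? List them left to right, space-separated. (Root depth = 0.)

66: root
82: right child of 66 (depth 1)
75: left child of 82 (depth 2)
22: left child of 66 (depth 1)
111: right child of 82 (depth 2)
108: left child of 111 (depth 3)
63: right child of 22 (depth 2)
39: left child of 63 (depth 3)
107: left child of 108 (depth 4)
106: left child of 107 (depth 5)
38: left child of 39 (depth 4)
87: left child of 106 (depth 6)
60: right child of 39 (depth 4)
58: left child of 60 (depth 5)
90: right child of 87 (depth 7)
44: left child of 58 (depth 6)
110: right child of 108 (depth 4)
24: left child of 38 (depth 5)
61: right child of 60 (depth 5)

39 108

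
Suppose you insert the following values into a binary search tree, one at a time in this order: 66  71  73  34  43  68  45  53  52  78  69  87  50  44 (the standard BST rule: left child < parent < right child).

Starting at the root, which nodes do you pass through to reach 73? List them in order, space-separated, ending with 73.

Insert 66: tree is empty, so 66 becomes the root.
Insert 71: 71 > 66 → go right. Place as right child of 66.
Insert 73: 73 > 66 → go right; 73 > 71 → go right. Place as right child of 71.
Insert 34: 34 < 66 → go left. Place as left child of 66.
Insert 43: 43 < 66 → go left; 43 > 34 → go right. Place as right child of 34.
Insert 68: 68 > 66 → go right; 68 < 71 → go left. Place as left child of 71.
Insert 45: 45 < 66 → go left; 45 > 34 → go right; 45 > 43 → go right. Place as right child of 43.
Insert 53: 53 < 66 → go left; 53 > 34 → go right; 53 > 43 → go right; 53 > 45 → go right. Place as right child of 45.
Insert 52: 52 < 66 → go left; 52 > 34 → go right; 52 > 43 → go right; 52 > 45 → go right; 52 < 53 → go left. Place as left child of 53.
Insert 78: 78 > 66 → go right; 78 > 71 → go right; 78 > 73 → go right. Place as right child of 73.
Insert 69: 69 > 66 → go right; 69 < 71 → go left; 69 > 68 → go right. Place as right child of 68.
Insert 87: 87 > 66 → go right; 87 > 71 → go right; 87 > 73 → go right; 87 > 78 → go right. Place as right child of 78.
Insert 50: 50 < 66 → go left; 50 > 34 → go right; 50 > 43 → go right; 50 > 45 → go right; 50 < 53 → go left; 50 < 52 → go left. Place as left child of 52.
Insert 44: 44 < 66 → go left; 44 > 34 → go right; 44 > 43 → go right; 44 < 45 → go left. Place as left child of 45.

66 71 73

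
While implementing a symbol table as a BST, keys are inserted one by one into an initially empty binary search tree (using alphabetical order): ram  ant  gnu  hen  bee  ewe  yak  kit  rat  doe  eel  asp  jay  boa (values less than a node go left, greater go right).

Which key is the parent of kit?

Insert ram: tree is empty, so ram becomes the root.
Insert ant: ant < ram → go left. Place as left child of ram.
Insert gnu: gnu < ram → go left; gnu > ant → go right. Place as right child of ant.
Insert hen: hen < ram → go left; hen > ant → go right; hen > gnu → go right. Place as right child of gnu.
Insert bee: bee < ram → go left; bee > ant → go right; bee < gnu → go left. Place as left child of gnu.
Insert ewe: ewe < ram → go left; ewe > ant → go right; ewe < gnu → go left; ewe > bee → go right. Place as right child of bee.
Insert yak: yak > ram → go right. Place as right child of ram.
Insert kit: kit < ram → go left; kit > ant → go right; kit > gnu → go right; kit > hen → go right. Place as right child of hen.
Insert rat: rat > ram → go right; rat < yak → go left. Place as left child of yak.
Insert doe: doe < ram → go left; doe > ant → go right; doe < gnu → go left; doe > bee → go right; doe < ewe → go left. Place as left child of ewe.
Insert eel: eel < ram → go left; eel > ant → go right; eel < gnu → go left; eel > bee → go right; eel < ewe → go left; eel > doe → go right. Place as right child of doe.
Insert asp: asp < ram → go left; asp > ant → go right; asp < gnu → go left; asp < bee → go left. Place as left child of bee.
Insert jay: jay < ram → go left; jay > ant → go right; jay > gnu → go right; jay > hen → go right; jay < kit → go left. Place as left child of kit.
Insert boa: boa < ram → go left; boa > ant → go right; boa < gnu → go left; boa > bee → go right; boa < ewe → go left; boa < doe → go left. Place as left child of doe.

hen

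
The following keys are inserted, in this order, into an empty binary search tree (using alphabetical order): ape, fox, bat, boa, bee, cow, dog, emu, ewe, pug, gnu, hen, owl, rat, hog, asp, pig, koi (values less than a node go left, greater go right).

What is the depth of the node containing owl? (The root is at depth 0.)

5

Insert ape: tree is empty, so ape becomes the root.
Insert fox: fox > ape → go right. Place as right child of ape.
Insert bat: bat > ape → go right; bat < fox → go left. Place as left child of fox.
Insert boa: boa > ape → go right; boa < fox → go left; boa > bat → go right. Place as right child of bat.
Insert bee: bee > ape → go right; bee < fox → go left; bee > bat → go right; bee < boa → go left. Place as left child of boa.
Insert cow: cow > ape → go right; cow < fox → go left; cow > bat → go right; cow > boa → go right. Place as right child of boa.
Insert dog: dog > ape → go right; dog < fox → go left; dog > bat → go right; dog > boa → go right; dog > cow → go right. Place as right child of cow.
Insert emu: emu > ape → go right; emu < fox → go left; emu > bat → go right; emu > boa → go right; emu > cow → go right; emu > dog → go right. Place as right child of dog.
Insert ewe: ewe > ape → go right; ewe < fox → go left; ewe > bat → go right; ewe > boa → go right; ewe > cow → go right; ewe > dog → go right; ewe > emu → go right. Place as right child of emu.
Insert pug: pug > ape → go right; pug > fox → go right. Place as right child of fox.
Insert gnu: gnu > ape → go right; gnu > fox → go right; gnu < pug → go left. Place as left child of pug.
Insert hen: hen > ape → go right; hen > fox → go right; hen < pug → go left; hen > gnu → go right. Place as right child of gnu.
Insert owl: owl > ape → go right; owl > fox → go right; owl < pug → go left; owl > gnu → go right; owl > hen → go right. Place as right child of hen.
Insert rat: rat > ape → go right; rat > fox → go right; rat > pug → go right. Place as right child of pug.
Insert hog: hog > ape → go right; hog > fox → go right; hog < pug → go left; hog > gnu → go right; hog > hen → go right; hog < owl → go left. Place as left child of owl.
Insert asp: asp > ape → go right; asp < fox → go left; asp < bat → go left. Place as left child of bat.
Insert pig: pig > ape → go right; pig > fox → go right; pig < pug → go left; pig > gnu → go right; pig > hen → go right; pig > owl → go right. Place as right child of owl.
Insert koi: koi > ape → go right; koi > fox → go right; koi < pug → go left; koi > gnu → go right; koi > hen → go right; koi < owl → go left; koi > hog → go right. Place as right child of hog.

Path to owl: ape → fox → pug → gnu → hen → owl, which is 5 edges.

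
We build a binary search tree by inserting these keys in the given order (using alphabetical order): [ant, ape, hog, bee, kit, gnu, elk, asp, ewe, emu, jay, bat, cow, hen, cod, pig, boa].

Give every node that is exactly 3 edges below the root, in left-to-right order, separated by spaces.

ant: root
ape: right child of ant (depth 1)
hog: right child of ape (depth 2)
bee: left child of hog (depth 3)
kit: right child of hog (depth 3)
gnu: right child of bee (depth 4)
elk: left child of gnu (depth 5)
asp: left child of bee (depth 4)
ewe: right child of elk (depth 6)
emu: left child of ewe (depth 7)
jay: left child of kit (depth 4)
bat: right child of asp (depth 5)
cow: left child of elk (depth 6)
hen: right child of gnu (depth 5)
cod: left child of cow (depth 7)
pig: right child of kit (depth 4)
boa: left child of cod (depth 8)

bee kit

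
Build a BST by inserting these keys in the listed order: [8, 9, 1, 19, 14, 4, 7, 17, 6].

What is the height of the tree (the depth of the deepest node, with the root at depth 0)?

4

Insert 8: tree is empty, so 8 becomes the root.
Insert 9: 9 > 8 → go right. Place as right child of 8.
Insert 1: 1 < 8 → go left. Place as left child of 8.
Insert 19: 19 > 8 → go right; 19 > 9 → go right. Place as right child of 9.
Insert 14: 14 > 8 → go right; 14 > 9 → go right; 14 < 19 → go left. Place as left child of 19.
Insert 4: 4 < 8 → go left; 4 > 1 → go right. Place as right child of 1.
Insert 7: 7 < 8 → go left; 7 > 1 → go right; 7 > 4 → go right. Place as right child of 4.
Insert 17: 17 > 8 → go right; 17 > 9 → go right; 17 < 19 → go left; 17 > 14 → go right. Place as right child of 14.
Insert 6: 6 < 8 → go left; 6 > 1 → go right; 6 > 4 → go right; 6 < 7 → go left. Place as left child of 7.

The deepest node is 17 at depth 4.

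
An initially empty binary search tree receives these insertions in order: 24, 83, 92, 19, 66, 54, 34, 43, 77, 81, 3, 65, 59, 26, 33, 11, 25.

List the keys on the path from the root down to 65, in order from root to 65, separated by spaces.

24: root
83: right child of 24 (depth 1)
92: right child of 83 (depth 2)
19: left child of 24 (depth 1)
66: left child of 83 (depth 2)
54: left child of 66 (depth 3)
34: left child of 54 (depth 4)
43: right child of 34 (depth 5)
77: right child of 66 (depth 3)
81: right child of 77 (depth 4)
3: left child of 19 (depth 2)
65: right child of 54 (depth 4)
59: left child of 65 (depth 5)
26: left child of 34 (depth 5)
33: right child of 26 (depth 6)
11: right child of 3 (depth 3)
25: left child of 26 (depth 6)

24 83 66 54 65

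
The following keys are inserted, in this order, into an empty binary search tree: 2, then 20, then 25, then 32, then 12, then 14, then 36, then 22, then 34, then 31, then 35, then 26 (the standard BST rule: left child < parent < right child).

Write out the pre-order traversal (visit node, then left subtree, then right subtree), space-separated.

2 20 12 14 25 22 32 31 26 36 34 35

2: root
20: right child of 2 (depth 1)
25: right child of 20 (depth 2)
32: right child of 25 (depth 3)
12: left child of 20 (depth 2)
14: right child of 12 (depth 3)
36: right child of 32 (depth 4)
22: left child of 25 (depth 3)
34: left child of 36 (depth 5)
31: left child of 32 (depth 4)
35: right child of 34 (depth 6)
26: left child of 31 (depth 5)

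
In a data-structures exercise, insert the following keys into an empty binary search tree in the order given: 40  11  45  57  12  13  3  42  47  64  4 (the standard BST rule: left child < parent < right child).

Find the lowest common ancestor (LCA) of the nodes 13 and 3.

Resulting structure (node: left, right):
  40: L=11, R=45
  11: L=3, R=12
  45: L=42, R=57
  57: L=47, R=64
  12: L=–, R=13
  13: L=–, R=–
  3: L=–, R=4
  42: L=–, R=–
  47: L=–, R=–
  64: L=–, R=–
  4: L=–, R=–

Path to 13: 40 → 11 → 12 → 13
Path to 3: 40 → 11 → 3
The paths share a prefix ending at 11, then split left and right.

11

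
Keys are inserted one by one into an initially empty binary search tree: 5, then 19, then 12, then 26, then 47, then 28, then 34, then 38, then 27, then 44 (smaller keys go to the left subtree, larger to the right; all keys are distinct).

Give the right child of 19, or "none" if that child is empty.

26

Insert 5: tree is empty, so 5 becomes the root.
Insert 19: 19 > 5 → go right. Place as right child of 5.
Insert 12: 12 > 5 → go right; 12 < 19 → go left. Place as left child of 19.
Insert 26: 26 > 5 → go right; 26 > 19 → go right. Place as right child of 19.
Insert 47: 47 > 5 → go right; 47 > 19 → go right; 47 > 26 → go right. Place as right child of 26.
Insert 28: 28 > 5 → go right; 28 > 19 → go right; 28 > 26 → go right; 28 < 47 → go left. Place as left child of 47.
Insert 34: 34 > 5 → go right; 34 > 19 → go right; 34 > 26 → go right; 34 < 47 → go left; 34 > 28 → go right. Place as right child of 28.
Insert 38: 38 > 5 → go right; 38 > 19 → go right; 38 > 26 → go right; 38 < 47 → go left; 38 > 28 → go right; 38 > 34 → go right. Place as right child of 34.
Insert 27: 27 > 5 → go right; 27 > 19 → go right; 27 > 26 → go right; 27 < 47 → go left; 27 < 28 → go left. Place as left child of 28.
Insert 44: 44 > 5 → go right; 44 > 19 → go right; 44 > 26 → go right; 44 < 47 → go left; 44 > 28 → go right; 44 > 34 → go right; 44 > 38 → go right. Place as right child of 38.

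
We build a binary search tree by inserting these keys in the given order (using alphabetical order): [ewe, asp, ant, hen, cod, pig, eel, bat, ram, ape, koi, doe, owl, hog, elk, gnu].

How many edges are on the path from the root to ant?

2

ewe: root
asp: left child of ewe (depth 1)
ant: left child of asp (depth 2)
hen: right child of ewe (depth 1)
cod: right child of asp (depth 2)
pig: right child of hen (depth 2)
eel: right child of cod (depth 3)
bat: left child of cod (depth 3)
ram: right child of pig (depth 3)
ape: right child of ant (depth 3)
koi: left child of pig (depth 3)
doe: left child of eel (depth 4)
owl: right child of koi (depth 4)
hog: left child of koi (depth 4)
elk: right child of eel (depth 4)
gnu: left child of hen (depth 2)

Path to ant: ewe → asp → ant, which is 2 edges.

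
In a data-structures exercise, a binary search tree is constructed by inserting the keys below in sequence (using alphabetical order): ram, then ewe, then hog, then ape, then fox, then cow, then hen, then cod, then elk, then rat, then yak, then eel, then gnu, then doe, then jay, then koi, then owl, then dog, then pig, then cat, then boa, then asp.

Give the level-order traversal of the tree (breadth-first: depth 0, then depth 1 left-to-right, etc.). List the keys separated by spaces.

Insert ram: tree is empty, so ram becomes the root.
Insert ewe: ewe < ram → go left. Place as left child of ram.
Insert hog: hog < ram → go left; hog > ewe → go right. Place as right child of ewe.
Insert ape: ape < ram → go left; ape < ewe → go left. Place as left child of ewe.
Insert fox: fox < ram → go left; fox > ewe → go right; fox < hog → go left. Place as left child of hog.
Insert cow: cow < ram → go left; cow < ewe → go left; cow > ape → go right. Place as right child of ape.
Insert hen: hen < ram → go left; hen > ewe → go right; hen < hog → go left; hen > fox → go right. Place as right child of fox.
Insert cod: cod < ram → go left; cod < ewe → go left; cod > ape → go right; cod < cow → go left. Place as left child of cow.
Insert elk: elk < ram → go left; elk < ewe → go left; elk > ape → go right; elk > cow → go right. Place as right child of cow.
Insert rat: rat > ram → go right. Place as right child of ram.
Insert yak: yak > ram → go right; yak > rat → go right. Place as right child of rat.
Insert eel: eel < ram → go left; eel < ewe → go left; eel > ape → go right; eel > cow → go right; eel < elk → go left. Place as left child of elk.
Insert gnu: gnu < ram → go left; gnu > ewe → go right; gnu < hog → go left; gnu > fox → go right; gnu < hen → go left. Place as left child of hen.
Insert doe: doe < ram → go left; doe < ewe → go left; doe > ape → go right; doe > cow → go right; doe < elk → go left; doe < eel → go left. Place as left child of eel.
Insert jay: jay < ram → go left; jay > ewe → go right; jay > hog → go right. Place as right child of hog.
Insert koi: koi < ram → go left; koi > ewe → go right; koi > hog → go right; koi > jay → go right. Place as right child of jay.
Insert owl: owl < ram → go left; owl > ewe → go right; owl > hog → go right; owl > jay → go right; owl > koi → go right. Place as right child of koi.
Insert dog: dog < ram → go left; dog < ewe → go left; dog > ape → go right; dog > cow → go right; dog < elk → go left; dog < eel → go left; dog > doe → go right. Place as right child of doe.
Insert pig: pig < ram → go left; pig > ewe → go right; pig > hog → go right; pig > jay → go right; pig > koi → go right; pig > owl → go right. Place as right child of owl.
Insert cat: cat < ram → go left; cat < ewe → go left; cat > ape → go right; cat < cow → go left; cat < cod → go left. Place as left child of cod.
Insert boa: boa < ram → go left; boa < ewe → go left; boa > ape → go right; boa < cow → go left; boa < cod → go left; boa < cat → go left. Place as left child of cat.
Insert asp: asp < ram → go left; asp < ewe → go left; asp > ape → go right; asp < cow → go left; asp < cod → go left; asp < cat → go left; asp < boa → go left. Place as left child of boa.

ram ewe rat ape hog yak cow fox jay cod elk hen koi cat eel gnu owl boa doe pig asp dog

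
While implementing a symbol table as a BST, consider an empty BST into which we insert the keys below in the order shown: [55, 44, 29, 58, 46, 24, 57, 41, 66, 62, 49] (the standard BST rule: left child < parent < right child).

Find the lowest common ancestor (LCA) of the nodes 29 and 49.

55: root
44: left child of 55 (depth 1)
29: left child of 44 (depth 2)
58: right child of 55 (depth 1)
46: right child of 44 (depth 2)
24: left child of 29 (depth 3)
57: left child of 58 (depth 2)
41: right child of 29 (depth 3)
66: right child of 58 (depth 2)
62: left child of 66 (depth 3)
49: right child of 46 (depth 3)

Path to 29: 55 → 44 → 29
Path to 49: 55 → 44 → 46 → 49
The paths share a prefix ending at 44, then split left and right.

44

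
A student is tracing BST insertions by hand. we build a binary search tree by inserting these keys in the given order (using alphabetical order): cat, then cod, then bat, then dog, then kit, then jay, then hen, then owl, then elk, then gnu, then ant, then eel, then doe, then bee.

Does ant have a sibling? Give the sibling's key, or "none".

cat: root
cod: right child of cat (depth 1)
bat: left child of cat (depth 1)
dog: right child of cod (depth 2)
kit: right child of dog (depth 3)
jay: left child of kit (depth 4)
hen: left child of jay (depth 5)
owl: right child of kit (depth 4)
elk: left child of hen (depth 6)
gnu: right child of elk (depth 7)
ant: left child of bat (depth 2)
eel: left child of elk (depth 7)
doe: left child of dog (depth 3)
bee: right child of bat (depth 2)

ant's parent is bat; the other child of bat is bee.

bee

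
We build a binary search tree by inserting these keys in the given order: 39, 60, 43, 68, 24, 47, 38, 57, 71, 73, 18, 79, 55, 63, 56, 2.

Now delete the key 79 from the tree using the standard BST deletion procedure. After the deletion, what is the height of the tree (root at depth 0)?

6

Insert 39: tree is empty, so 39 becomes the root.
Insert 60: 60 > 39 → go right. Place as right child of 39.
Insert 43: 43 > 39 → go right; 43 < 60 → go left. Place as left child of 60.
Insert 68: 68 > 39 → go right; 68 > 60 → go right. Place as right child of 60.
Insert 24: 24 < 39 → go left. Place as left child of 39.
Insert 47: 47 > 39 → go right; 47 < 60 → go left; 47 > 43 → go right. Place as right child of 43.
Insert 38: 38 < 39 → go left; 38 > 24 → go right. Place as right child of 24.
Insert 57: 57 > 39 → go right; 57 < 60 → go left; 57 > 43 → go right; 57 > 47 → go right. Place as right child of 47.
Insert 71: 71 > 39 → go right; 71 > 60 → go right; 71 > 68 → go right. Place as right child of 68.
Insert 73: 73 > 39 → go right; 73 > 60 → go right; 73 > 68 → go right; 73 > 71 → go right. Place as right child of 71.
Insert 18: 18 < 39 → go left; 18 < 24 → go left. Place as left child of 24.
Insert 79: 79 > 39 → go right; 79 > 60 → go right; 79 > 68 → go right; 79 > 71 → go right; 79 > 73 → go right. Place as right child of 73.
Insert 55: 55 > 39 → go right; 55 < 60 → go left; 55 > 43 → go right; 55 > 47 → go right; 55 < 57 → go left. Place as left child of 57.
Insert 63: 63 > 39 → go right; 63 > 60 → go right; 63 < 68 → go left. Place as left child of 68.
Insert 56: 56 > 39 → go right; 56 < 60 → go left; 56 > 43 → go right; 56 > 47 → go right; 56 < 57 → go left; 56 > 55 → go right. Place as right child of 55.
Insert 2: 2 < 39 → go left; 2 < 24 → go left; 2 < 18 → go left. Place as left child of 18.

Delete 79 (at most one child — splice it out).
After deletion, deepest node is 56 at depth 6.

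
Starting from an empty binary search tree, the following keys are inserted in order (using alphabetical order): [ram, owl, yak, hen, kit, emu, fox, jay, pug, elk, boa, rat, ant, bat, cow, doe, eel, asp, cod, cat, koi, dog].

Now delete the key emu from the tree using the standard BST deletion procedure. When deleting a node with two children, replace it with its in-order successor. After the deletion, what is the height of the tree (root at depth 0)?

Insert ram: tree is empty, so ram becomes the root.
Insert owl: owl < ram → go left. Place as left child of ram.
Insert yak: yak > ram → go right. Place as right child of ram.
Insert hen: hen < ram → go left; hen < owl → go left. Place as left child of owl.
Insert kit: kit < ram → go left; kit < owl → go left; kit > hen → go right. Place as right child of hen.
Insert emu: emu < ram → go left; emu < owl → go left; emu < hen → go left. Place as left child of hen.
Insert fox: fox < ram → go left; fox < owl → go left; fox < hen → go left; fox > emu → go right. Place as right child of emu.
Insert jay: jay < ram → go left; jay < owl → go left; jay > hen → go right; jay < kit → go left. Place as left child of kit.
Insert pug: pug < ram → go left; pug > owl → go right. Place as right child of owl.
Insert elk: elk < ram → go left; elk < owl → go left; elk < hen → go left; elk < emu → go left. Place as left child of emu.
Insert boa: boa < ram → go left; boa < owl → go left; boa < hen → go left; boa < emu → go left; boa < elk → go left. Place as left child of elk.
Insert rat: rat > ram → go right; rat < yak → go left. Place as left child of yak.
Insert ant: ant < ram → go left; ant < owl → go left; ant < hen → go left; ant < emu → go left; ant < elk → go left; ant < boa → go left. Place as left child of boa.
Insert bat: bat < ram → go left; bat < owl → go left; bat < hen → go left; bat < emu → go left; bat < elk → go left; bat < boa → go left; bat > ant → go right. Place as right child of ant.
Insert cow: cow < ram → go left; cow < owl → go left; cow < hen → go left; cow < emu → go left; cow < elk → go left; cow > boa → go right. Place as right child of boa.
Insert doe: doe < ram → go left; doe < owl → go left; doe < hen → go left; doe < emu → go left; doe < elk → go left; doe > boa → go right; doe > cow → go right. Place as right child of cow.
Insert eel: eel < ram → go left; eel < owl → go left; eel < hen → go left; eel < emu → go left; eel < elk → go left; eel > boa → go right; eel > cow → go right; eel > doe → go right. Place as right child of doe.
Insert asp: asp < ram → go left; asp < owl → go left; asp < hen → go left; asp < emu → go left; asp < elk → go left; asp < boa → go left; asp > ant → go right; asp < bat → go left. Place as left child of bat.
Insert cod: cod < ram → go left; cod < owl → go left; cod < hen → go left; cod < emu → go left; cod < elk → go left; cod > boa → go right; cod < cow → go left. Place as left child of cow.
Insert cat: cat < ram → go left; cat < owl → go left; cat < hen → go left; cat < emu → go left; cat < elk → go left; cat > boa → go right; cat < cow → go left; cat < cod → go left. Place as left child of cod.
Insert koi: koi < ram → go left; koi < owl → go left; koi > hen → go right; koi > kit → go right. Place as right child of kit.
Insert dog: dog < ram → go left; dog < owl → go left; dog < hen → go left; dog < emu → go left; dog < elk → go left; dog > boa → go right; dog > cow → go right; dog > doe → go right; dog < eel → go left. Place as left child of eel.

Delete emu (two children — replace with in-order successor).
After deletion, deepest node is dog at depth 9.

9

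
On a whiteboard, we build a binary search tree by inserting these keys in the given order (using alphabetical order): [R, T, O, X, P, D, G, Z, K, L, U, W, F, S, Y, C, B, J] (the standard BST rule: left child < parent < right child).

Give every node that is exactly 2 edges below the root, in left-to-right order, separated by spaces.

Resulting structure (node: left, right):
  R: L=O, R=T
  T: L=S, R=X
  O: L=D, R=P
  X: L=U, R=Z
  P: L=–, R=–
  D: L=C, R=G
  G: L=F, R=K
  Z: L=Y, R=–
  K: L=J, R=L
  L: L=–, R=–
  U: L=–, R=W
  W: L=–, R=–
  F: L=–, R=–
  S: L=–, R=–
  Y: L=–, R=–
  C: L=B, R=–
  B: L=–, R=–
  J: L=–, R=–

D P S X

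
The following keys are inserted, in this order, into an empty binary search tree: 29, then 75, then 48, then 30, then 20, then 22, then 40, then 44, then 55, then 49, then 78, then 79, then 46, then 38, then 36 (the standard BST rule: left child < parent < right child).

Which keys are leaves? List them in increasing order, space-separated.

22 36 46 49 79

29: root
75: right child of 29 (depth 1)
48: left child of 75 (depth 2)
30: left child of 48 (depth 3)
20: left child of 29 (depth 1)
22: right child of 20 (depth 2)
40: right child of 30 (depth 4)
44: right child of 40 (depth 5)
55: right child of 48 (depth 3)
49: left child of 55 (depth 4)
78: right child of 75 (depth 2)
79: right child of 78 (depth 3)
46: right child of 44 (depth 6)
38: left child of 40 (depth 5)
36: left child of 38 (depth 6)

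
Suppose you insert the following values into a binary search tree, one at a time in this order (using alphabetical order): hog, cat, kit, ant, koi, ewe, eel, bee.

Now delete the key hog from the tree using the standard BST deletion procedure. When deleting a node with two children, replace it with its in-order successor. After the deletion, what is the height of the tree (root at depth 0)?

hog: root
cat: left child of hog (depth 1)
kit: right child of hog (depth 1)
ant: left child of cat (depth 2)
koi: right child of kit (depth 2)
ewe: right child of cat (depth 2)
eel: left child of ewe (depth 3)
bee: right child of ant (depth 3)

Delete hog (two children — replace with in-order successor).
After deletion, deepest node is eel at depth 3.

3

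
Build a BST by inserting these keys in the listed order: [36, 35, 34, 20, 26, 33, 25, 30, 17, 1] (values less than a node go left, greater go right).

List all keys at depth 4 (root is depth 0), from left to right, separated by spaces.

17 26

Resulting structure (node: left, right):
  36: L=35, R=–
  35: L=34, R=–
  34: L=20, R=–
  20: L=17, R=26
  26: L=25, R=33
  33: L=30, R=–
  25: L=–, R=–
  30: L=–, R=–
  17: L=1, R=–
  1: L=–, R=–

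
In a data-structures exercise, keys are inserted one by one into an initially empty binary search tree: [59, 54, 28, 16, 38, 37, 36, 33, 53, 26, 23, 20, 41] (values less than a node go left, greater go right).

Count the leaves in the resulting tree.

59: root
54: left child of 59 (depth 1)
28: left child of 54 (depth 2)
16: left child of 28 (depth 3)
38: right child of 28 (depth 3)
37: left child of 38 (depth 4)
36: left child of 37 (depth 5)
33: left child of 36 (depth 6)
53: right child of 38 (depth 4)
26: right child of 16 (depth 4)
23: left child of 26 (depth 5)
20: left child of 23 (depth 6)
41: left child of 53 (depth 5)

Leaves: 20, 33, 41 — 3 in total.

3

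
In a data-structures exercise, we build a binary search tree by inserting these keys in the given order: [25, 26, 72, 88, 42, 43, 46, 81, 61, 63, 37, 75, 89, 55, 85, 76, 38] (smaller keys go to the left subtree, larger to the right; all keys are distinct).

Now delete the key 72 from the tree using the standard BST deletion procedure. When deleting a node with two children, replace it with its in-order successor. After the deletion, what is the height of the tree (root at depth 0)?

7

Insert 25: tree is empty, so 25 becomes the root.
Insert 26: 26 > 25 → go right. Place as right child of 25.
Insert 72: 72 > 25 → go right; 72 > 26 → go right. Place as right child of 26.
Insert 88: 88 > 25 → go right; 88 > 26 → go right; 88 > 72 → go right. Place as right child of 72.
Insert 42: 42 > 25 → go right; 42 > 26 → go right; 42 < 72 → go left. Place as left child of 72.
Insert 43: 43 > 25 → go right; 43 > 26 → go right; 43 < 72 → go left; 43 > 42 → go right. Place as right child of 42.
Insert 46: 46 > 25 → go right; 46 > 26 → go right; 46 < 72 → go left; 46 > 42 → go right; 46 > 43 → go right. Place as right child of 43.
Insert 81: 81 > 25 → go right; 81 > 26 → go right; 81 > 72 → go right; 81 < 88 → go left. Place as left child of 88.
Insert 61: 61 > 25 → go right; 61 > 26 → go right; 61 < 72 → go left; 61 > 42 → go right; 61 > 43 → go right; 61 > 46 → go right. Place as right child of 46.
Insert 63: 63 > 25 → go right; 63 > 26 → go right; 63 < 72 → go left; 63 > 42 → go right; 63 > 43 → go right; 63 > 46 → go right; 63 > 61 → go right. Place as right child of 61.
Insert 37: 37 > 25 → go right; 37 > 26 → go right; 37 < 72 → go left; 37 < 42 → go left. Place as left child of 42.
Insert 75: 75 > 25 → go right; 75 > 26 → go right; 75 > 72 → go right; 75 < 88 → go left; 75 < 81 → go left. Place as left child of 81.
Insert 89: 89 > 25 → go right; 89 > 26 → go right; 89 > 72 → go right; 89 > 88 → go right. Place as right child of 88.
Insert 55: 55 > 25 → go right; 55 > 26 → go right; 55 < 72 → go left; 55 > 42 → go right; 55 > 43 → go right; 55 > 46 → go right; 55 < 61 → go left. Place as left child of 61.
Insert 85: 85 > 25 → go right; 85 > 26 → go right; 85 > 72 → go right; 85 < 88 → go left; 85 > 81 → go right. Place as right child of 81.
Insert 76: 76 > 25 → go right; 76 > 26 → go right; 76 > 72 → go right; 76 < 88 → go left; 76 < 81 → go left; 76 > 75 → go right. Place as right child of 75.
Insert 38: 38 > 25 → go right; 38 > 26 → go right; 38 < 72 → go left; 38 < 42 → go left; 38 > 37 → go right. Place as right child of 37.

Delete 72 (two children — replace with in-order successor).
After deletion, deepest node is 63 at depth 7.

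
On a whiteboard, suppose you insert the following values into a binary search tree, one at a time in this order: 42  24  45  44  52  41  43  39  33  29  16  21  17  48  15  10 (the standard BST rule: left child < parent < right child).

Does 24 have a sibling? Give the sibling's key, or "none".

42: root
24: left child of 42 (depth 1)
45: right child of 42 (depth 1)
44: left child of 45 (depth 2)
52: right child of 45 (depth 2)
41: right child of 24 (depth 2)
43: left child of 44 (depth 3)
39: left child of 41 (depth 3)
33: left child of 39 (depth 4)
29: left child of 33 (depth 5)
16: left child of 24 (depth 2)
21: right child of 16 (depth 3)
17: left child of 21 (depth 4)
48: left child of 52 (depth 3)
15: left child of 16 (depth 3)
10: left child of 15 (depth 4)

24's parent is 42; the other child of 42 is 45.

45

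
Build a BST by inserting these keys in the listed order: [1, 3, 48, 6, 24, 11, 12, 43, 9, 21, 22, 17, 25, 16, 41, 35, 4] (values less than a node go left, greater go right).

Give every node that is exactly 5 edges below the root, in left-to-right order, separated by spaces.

11 43

1: root
3: right child of 1 (depth 1)
48: right child of 3 (depth 2)
6: left child of 48 (depth 3)
24: right child of 6 (depth 4)
11: left child of 24 (depth 5)
12: right child of 11 (depth 6)
43: right child of 24 (depth 5)
9: left child of 11 (depth 6)
21: right child of 12 (depth 7)
22: right child of 21 (depth 8)
17: left child of 21 (depth 8)
25: left child of 43 (depth 6)
16: left child of 17 (depth 9)
41: right child of 25 (depth 7)
35: left child of 41 (depth 8)
4: left child of 6 (depth 4)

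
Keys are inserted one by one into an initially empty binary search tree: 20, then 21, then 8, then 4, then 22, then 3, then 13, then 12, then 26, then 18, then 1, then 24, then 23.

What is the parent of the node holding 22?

21

Resulting structure (node: left, right):
  20: L=8, R=21
  21: L=–, R=22
  8: L=4, R=13
  4: L=3, R=–
  22: L=–, R=26
  3: L=1, R=–
  13: L=12, R=18
  12: L=–, R=–
  26: L=24, R=–
  18: L=–, R=–
  1: L=–, R=–
  24: L=23, R=–
  23: L=–, R=–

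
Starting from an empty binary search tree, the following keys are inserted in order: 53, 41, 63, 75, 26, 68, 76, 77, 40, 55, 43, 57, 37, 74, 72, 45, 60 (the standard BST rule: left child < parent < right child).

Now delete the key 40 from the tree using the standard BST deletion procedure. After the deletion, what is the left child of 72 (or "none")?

none

Resulting structure (node: left, right):
  53: L=41, R=63
  41: L=26, R=43
  63: L=55, R=75
  75: L=68, R=76
  26: L=–, R=40
  68: L=–, R=74
  76: L=–, R=77
  77: L=–, R=–
  40: L=37, R=–
  55: L=–, R=57
  43: L=–, R=45
  57: L=–, R=60
  37: L=–, R=–
  74: L=72, R=–
  72: L=–, R=–
  45: L=–, R=–
  60: L=–, R=–

Delete 40 (at most one child — splice it out).
After deletion, 72's left child: none.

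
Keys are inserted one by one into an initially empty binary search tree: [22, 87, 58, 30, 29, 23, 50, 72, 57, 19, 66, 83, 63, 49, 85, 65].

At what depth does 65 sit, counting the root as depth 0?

22: root
87: right child of 22 (depth 1)
58: left child of 87 (depth 2)
30: left child of 58 (depth 3)
29: left child of 30 (depth 4)
23: left child of 29 (depth 5)
50: right child of 30 (depth 4)
72: right child of 58 (depth 3)
57: right child of 50 (depth 5)
19: left child of 22 (depth 1)
66: left child of 72 (depth 4)
83: right child of 72 (depth 4)
63: left child of 66 (depth 5)
49: left child of 50 (depth 5)
85: right child of 83 (depth 5)
65: right child of 63 (depth 6)

Path to 65: 22 → 87 → 58 → 72 → 66 → 63 → 65, which is 6 edges.

6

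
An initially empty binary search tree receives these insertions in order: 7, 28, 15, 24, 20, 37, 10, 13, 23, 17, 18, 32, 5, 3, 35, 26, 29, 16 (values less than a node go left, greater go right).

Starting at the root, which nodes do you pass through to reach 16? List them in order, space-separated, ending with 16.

7 28 15 24 20 17 16

Insert 7: tree is empty, so 7 becomes the root.
Insert 28: 28 > 7 → go right. Place as right child of 7.
Insert 15: 15 > 7 → go right; 15 < 28 → go left. Place as left child of 28.
Insert 24: 24 > 7 → go right; 24 < 28 → go left; 24 > 15 → go right. Place as right child of 15.
Insert 20: 20 > 7 → go right; 20 < 28 → go left; 20 > 15 → go right; 20 < 24 → go left. Place as left child of 24.
Insert 37: 37 > 7 → go right; 37 > 28 → go right. Place as right child of 28.
Insert 10: 10 > 7 → go right; 10 < 28 → go left; 10 < 15 → go left. Place as left child of 15.
Insert 13: 13 > 7 → go right; 13 < 28 → go left; 13 < 15 → go left; 13 > 10 → go right. Place as right child of 10.
Insert 23: 23 > 7 → go right; 23 < 28 → go left; 23 > 15 → go right; 23 < 24 → go left; 23 > 20 → go right. Place as right child of 20.
Insert 17: 17 > 7 → go right; 17 < 28 → go left; 17 > 15 → go right; 17 < 24 → go left; 17 < 20 → go left. Place as left child of 20.
Insert 18: 18 > 7 → go right; 18 < 28 → go left; 18 > 15 → go right; 18 < 24 → go left; 18 < 20 → go left; 18 > 17 → go right. Place as right child of 17.
Insert 32: 32 > 7 → go right; 32 > 28 → go right; 32 < 37 → go left. Place as left child of 37.
Insert 5: 5 < 7 → go left. Place as left child of 7.
Insert 3: 3 < 7 → go left; 3 < 5 → go left. Place as left child of 5.
Insert 35: 35 > 7 → go right; 35 > 28 → go right; 35 < 37 → go left; 35 > 32 → go right. Place as right child of 32.
Insert 26: 26 > 7 → go right; 26 < 28 → go left; 26 > 15 → go right; 26 > 24 → go right. Place as right child of 24.
Insert 29: 29 > 7 → go right; 29 > 28 → go right; 29 < 37 → go left; 29 < 32 → go left. Place as left child of 32.
Insert 16: 16 > 7 → go right; 16 < 28 → go left; 16 > 15 → go right; 16 < 24 → go left; 16 < 20 → go left; 16 < 17 → go left. Place as left child of 17.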